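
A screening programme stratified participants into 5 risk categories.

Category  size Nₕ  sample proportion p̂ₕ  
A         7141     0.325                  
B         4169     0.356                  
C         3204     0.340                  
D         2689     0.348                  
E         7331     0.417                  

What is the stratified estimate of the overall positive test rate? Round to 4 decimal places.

N = 7141 + 4169 + 3204 + 2689 + 7331 = 24534.
Overall proportion = Σ (Nₕ/N)·p̂ₕ.
Σ Nₕp̂ₕ = 2320.825 + 1484.164 + 1089.36 + 935.772 + 3057.027 = 8887.148.
8887.148 / 24534 = 0.362238... → 0.3622.

0.3622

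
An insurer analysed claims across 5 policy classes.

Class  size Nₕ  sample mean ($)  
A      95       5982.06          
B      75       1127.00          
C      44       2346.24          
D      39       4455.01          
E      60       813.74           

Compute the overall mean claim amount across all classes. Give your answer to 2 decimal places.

x̄_st = (Σ Nₕx̄ₕ) / (Σ Nₕ) = (95·5982.06 + 75·1127.00 + 44·2346.24 + 39·4455.01 + 60·813.74) / 313
= 978625.05 / 313 = 3126.5976... → 3126.60.

3126.60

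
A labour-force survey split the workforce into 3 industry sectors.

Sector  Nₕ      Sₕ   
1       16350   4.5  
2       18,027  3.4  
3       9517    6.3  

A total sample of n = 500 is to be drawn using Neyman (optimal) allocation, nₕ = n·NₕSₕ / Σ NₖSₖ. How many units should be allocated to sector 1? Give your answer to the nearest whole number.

189

Σ NₕSₕ = 16350·4.5 + 18027·3.4 + 9517·6.3 = 194823.9.
Share for 1: 73575/194823.9 = 0.37765.
n_1 = 500 × 0.37765 = 188.824... → 189.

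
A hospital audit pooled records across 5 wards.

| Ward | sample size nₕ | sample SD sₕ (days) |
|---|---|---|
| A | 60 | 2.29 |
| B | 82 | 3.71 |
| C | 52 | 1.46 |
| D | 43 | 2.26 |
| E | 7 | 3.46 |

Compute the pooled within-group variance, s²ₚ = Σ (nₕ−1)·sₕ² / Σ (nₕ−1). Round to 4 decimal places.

Degrees of freedom: 59 + 81 + 51 + 42 + 6 = 239.
Σ(nₕ−1)sₕ² = 59·5.2441 + 81·13.7641 + 51·2.1316 + 42·5.1076 + 6·11.9716 = 1819.3544.
s²ₚ = 1819.3544 / 239 = 7.612362... → 7.6124.

7.6124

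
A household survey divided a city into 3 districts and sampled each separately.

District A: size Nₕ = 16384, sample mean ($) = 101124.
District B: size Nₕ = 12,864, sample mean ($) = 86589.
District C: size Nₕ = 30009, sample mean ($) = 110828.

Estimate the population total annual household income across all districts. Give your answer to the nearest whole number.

A: 16384·101124 = 1656815616
B: 12864·86589 = 1113880896
C: 30009·110828 = 3325837452
τ̂ = Σ Nₕx̄ₕ = 6096533964.

6096533964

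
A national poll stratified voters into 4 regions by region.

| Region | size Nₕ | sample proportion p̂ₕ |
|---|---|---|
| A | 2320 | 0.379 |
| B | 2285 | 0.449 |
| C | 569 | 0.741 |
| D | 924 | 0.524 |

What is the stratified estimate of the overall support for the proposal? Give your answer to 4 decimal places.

Wₕ = Nₕ/N with N = 6098: 0.3805, 0.3747, 0.0933, 0.1515.
p̂_st = 0.3805·0.379 + 0.3747·0.449 + 0.0933·0.741 + 0.1515·0.524 ≈ 0.460979... → 0.4610.

0.4610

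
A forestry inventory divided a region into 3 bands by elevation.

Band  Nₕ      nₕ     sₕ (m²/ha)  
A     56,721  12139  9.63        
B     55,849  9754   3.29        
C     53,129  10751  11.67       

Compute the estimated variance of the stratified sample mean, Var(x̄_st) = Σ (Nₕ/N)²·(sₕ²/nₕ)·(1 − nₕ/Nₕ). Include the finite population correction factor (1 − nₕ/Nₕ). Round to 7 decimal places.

0.0018464

N = 165699. Term for each stratum: Wₕ²sₕ²/nₕ·(1−nₕ/Nₕ).
Var(x̄_st) = 0.0007036121 + 0.0001040491 + 0.0010387838 = 0.0018464451 → 0.0018464.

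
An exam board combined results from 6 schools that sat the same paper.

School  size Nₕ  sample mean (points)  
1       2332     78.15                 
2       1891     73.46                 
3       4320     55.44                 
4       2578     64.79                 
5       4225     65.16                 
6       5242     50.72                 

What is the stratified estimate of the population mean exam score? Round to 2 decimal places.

N = 2332 + 1891 + 4320 + 2578 + 4225 + 5242 = 20588.
Overall mean = Σ (Nₕ/N)·x̄ₕ — weight by population share, not a simple average.
Σ Nₕx̄ₕ = 2332·78.15 + 1891·73.46 + 4320·55.44 + 2578·64.79 + 4225·65.16 + 5242·50.72 = 182245.8 + 138912.86 + 239500.8 + 167028.62 + 275301 + 265874.24 = 1268863.32.
Divide by N: 1268863.32 / 20588 = 61.6312... → 61.63.

61.63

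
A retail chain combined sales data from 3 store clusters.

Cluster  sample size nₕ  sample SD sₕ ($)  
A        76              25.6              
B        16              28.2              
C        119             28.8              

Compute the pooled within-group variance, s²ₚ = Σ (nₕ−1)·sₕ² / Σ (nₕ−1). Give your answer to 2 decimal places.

764.20

Degrees of freedom: 75 + 15 + 118 = 208.
Σ(nₕ−1)sₕ² = 75·655.36 + 15·795.24 + 118·829.44 = 158954.52.
s²ₚ = 158954.52 / 208 = 764.2044... → 764.20.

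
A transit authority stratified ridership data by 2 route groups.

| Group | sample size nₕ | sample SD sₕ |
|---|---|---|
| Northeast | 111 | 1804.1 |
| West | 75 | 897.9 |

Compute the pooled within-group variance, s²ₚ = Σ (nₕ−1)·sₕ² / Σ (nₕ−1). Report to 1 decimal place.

2270032.9

Northeast: (111−1)·1804.1² = 110·3254776.81 = 358025449.1
West: (75−1)·897.9² = 74·806224.41 = 59660606.34
Numerator = 417686055.44; denominator = Σ(nₕ−1) = 184.
s²ₚ = 417686055.44/184 = 2270032.91 → 2270032.9.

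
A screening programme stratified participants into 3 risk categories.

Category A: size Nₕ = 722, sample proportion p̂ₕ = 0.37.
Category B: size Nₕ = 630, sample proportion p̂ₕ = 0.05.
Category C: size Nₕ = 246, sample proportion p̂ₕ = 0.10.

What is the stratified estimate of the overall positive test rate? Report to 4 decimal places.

0.2023

N = 722 + 630 + 246 = 1598.
Overall proportion = Σ (Nₕ/N)·p̂ₕ.
Σ Nₕp̂ₕ = 267.14 + 31.5 + 24.6 = 323.24.
323.24 / 1598 = 0.202278... → 0.2023.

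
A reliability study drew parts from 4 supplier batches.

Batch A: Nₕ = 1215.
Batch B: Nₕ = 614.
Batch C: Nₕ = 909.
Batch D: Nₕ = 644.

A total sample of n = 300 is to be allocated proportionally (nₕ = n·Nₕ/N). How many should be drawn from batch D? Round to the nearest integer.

57

Share of batch D = 644/3382 = 0.19042.
Allocate 300 × 0.19042 = 57.126... → 57.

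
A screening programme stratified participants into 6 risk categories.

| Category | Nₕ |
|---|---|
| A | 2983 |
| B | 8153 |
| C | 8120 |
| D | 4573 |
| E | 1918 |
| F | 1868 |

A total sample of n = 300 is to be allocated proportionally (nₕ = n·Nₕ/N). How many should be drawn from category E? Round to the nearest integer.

21

N = 2983 + 8153 + 8120 + 4573 + 1918 + 1868 = 27615.
n_E = 300·1918/27615 = 20.837... → 21.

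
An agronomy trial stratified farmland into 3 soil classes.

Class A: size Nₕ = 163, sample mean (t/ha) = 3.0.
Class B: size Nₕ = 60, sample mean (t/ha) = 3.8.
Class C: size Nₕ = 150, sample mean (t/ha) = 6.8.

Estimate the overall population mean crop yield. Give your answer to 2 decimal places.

4.66

x̄_st = (Σ Nₕx̄ₕ) / (Σ Nₕ) = (163·3.0 + 60·3.8 + 150·6.8) / 373
= 1737 / 373 = 4.6568... → 4.66.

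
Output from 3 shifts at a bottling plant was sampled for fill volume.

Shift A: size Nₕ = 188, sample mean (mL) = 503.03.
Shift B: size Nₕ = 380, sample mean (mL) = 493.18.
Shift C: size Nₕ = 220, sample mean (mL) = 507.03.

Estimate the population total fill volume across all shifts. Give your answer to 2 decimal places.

393524.64

A: 188·503.03 = 94569.64
B: 380·493.18 = 187408.4
C: 220·507.03 = 111546.6
τ̂ = Σ Nₕx̄ₕ = 393524.64.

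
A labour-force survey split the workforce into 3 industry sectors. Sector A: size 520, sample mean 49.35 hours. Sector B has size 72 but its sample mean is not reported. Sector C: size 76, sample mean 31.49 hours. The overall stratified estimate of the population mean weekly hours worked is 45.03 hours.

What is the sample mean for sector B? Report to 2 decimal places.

Σ Nₕx̄ₕ = N·μ, so 72·x̄_B = 668·45.03 − (520·49.35 + 76·31.49).
= 30080.04 − 28055.24 = 2024.8.
x̄_B = 2024.8 / 72 = 28.1222... → 28.12.

28.12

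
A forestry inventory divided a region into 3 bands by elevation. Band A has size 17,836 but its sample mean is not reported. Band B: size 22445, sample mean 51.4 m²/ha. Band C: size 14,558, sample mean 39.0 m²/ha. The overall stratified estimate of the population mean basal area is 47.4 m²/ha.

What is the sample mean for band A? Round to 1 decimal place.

Σ Nₕx̄ₕ = N·μ, so 17836·x̄_A = 54839·47.4 − (22445·51.4 + 14558·39.0).
= 2599368.6 − 1721435 = 877933.6.
x̄_A = 877933.6 / 17836 = 49.223... → 49.2.

49.2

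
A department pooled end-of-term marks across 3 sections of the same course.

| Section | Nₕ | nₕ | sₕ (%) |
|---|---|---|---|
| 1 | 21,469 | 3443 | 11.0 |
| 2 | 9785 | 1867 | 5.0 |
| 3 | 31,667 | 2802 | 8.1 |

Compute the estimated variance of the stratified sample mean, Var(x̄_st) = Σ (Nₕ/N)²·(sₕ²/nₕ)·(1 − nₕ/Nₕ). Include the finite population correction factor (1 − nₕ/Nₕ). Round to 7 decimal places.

N = 62921; Wₕ = Nₕ/N.
section 1: (21469/62921)²·11.0²/3443·(1 − 3443/21469) = 0.0034353287
section 2: (9785/62921)²·5.0²/1867·(1 − 1867/9785) = 0.0002620480
section 3: (31667/62921)²·8.1²/2802·(1 − 2802/31667) = 0.0054061633
Sum = 0.0091035399 → 0.0091035.

0.0091035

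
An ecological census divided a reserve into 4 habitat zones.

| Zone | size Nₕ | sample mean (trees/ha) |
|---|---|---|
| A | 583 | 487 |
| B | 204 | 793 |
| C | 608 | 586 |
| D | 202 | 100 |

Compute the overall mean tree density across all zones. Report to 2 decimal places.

N = 1597; weights Wₕ = Nₕ/N = (0.3651, 0.1277, 0.3807, 0.1265).
x̄_st = Σ Wₕ·x̄ₕ = 0.3651·487 + 0.1277·793 + 0.3807·586 + 0.1265·100 ≈ 514.8284...
→ 514.83.

514.83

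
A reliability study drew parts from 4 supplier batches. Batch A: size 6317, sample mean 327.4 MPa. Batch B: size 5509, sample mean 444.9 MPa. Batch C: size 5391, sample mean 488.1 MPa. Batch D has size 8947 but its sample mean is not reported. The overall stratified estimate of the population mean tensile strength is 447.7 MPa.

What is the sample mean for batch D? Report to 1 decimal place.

510.0

N = 6317 + 5509 + 5391 + 8947 = 26164.
Overall total = μ·N = 447.7·26164 = 11713622.8.
Subtract the known strata: 6317·327.4 + 5509·444.9 + 5391·488.1 = 7150487.
Remaining total for batch D: 11713622.8 − 7150487 = 4563135.8.
Divide by its size: 4563135.8 / 8947 = 510.019... → 510.0.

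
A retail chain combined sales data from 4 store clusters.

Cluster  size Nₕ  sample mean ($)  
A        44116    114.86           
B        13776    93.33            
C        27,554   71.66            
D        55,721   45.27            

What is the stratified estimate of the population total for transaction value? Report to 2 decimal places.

Estimate total by summing Nₕ·x̄ₕ over strata.
44116·114.86 + 13776·93.33 + 27554·71.66 + 55721·45.27 = 5067163.76 + 1285714.08 + 1974519.64 + 2522489.67 = 10849887.15.

10849887.15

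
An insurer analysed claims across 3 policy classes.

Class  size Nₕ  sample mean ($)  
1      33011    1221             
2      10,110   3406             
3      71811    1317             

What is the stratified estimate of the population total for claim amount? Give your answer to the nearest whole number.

169316178

1: 33011·1221 = 40306431
2: 10110·3406 = 34434660
3: 71811·1317 = 94575087
τ̂ = Σ Nₕx̄ₕ = 169316178.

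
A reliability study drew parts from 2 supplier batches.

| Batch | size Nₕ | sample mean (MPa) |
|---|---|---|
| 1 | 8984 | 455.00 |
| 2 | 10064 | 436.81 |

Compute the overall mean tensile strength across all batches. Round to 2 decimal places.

x̄_st = (Σ Nₕx̄ₕ) / (Σ Nₕ) = (8984·455.00 + 10064·436.81) / 19048
= 8483775.84 / 19048 = 445.3893... → 445.39.

445.39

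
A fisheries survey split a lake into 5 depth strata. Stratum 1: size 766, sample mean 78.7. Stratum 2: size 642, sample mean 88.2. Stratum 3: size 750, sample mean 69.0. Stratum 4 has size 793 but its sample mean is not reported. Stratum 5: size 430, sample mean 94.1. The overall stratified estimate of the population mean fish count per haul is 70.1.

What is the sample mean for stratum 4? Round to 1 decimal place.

35.2

N = 766 + 642 + 750 + 793 + 430 = 3381.
Overall total = μ·N = 70.1·3381 = 237008.1.
Subtract the known strata: 766·78.7 + 642·88.2 + 750·69.0 + 430·94.1 = 209121.6.
Remaining total for stratum 4: 237008.1 − 209121.6 = 27886.5.
Divide by its size: 27886.5 / 793 = 35.166... → 35.2.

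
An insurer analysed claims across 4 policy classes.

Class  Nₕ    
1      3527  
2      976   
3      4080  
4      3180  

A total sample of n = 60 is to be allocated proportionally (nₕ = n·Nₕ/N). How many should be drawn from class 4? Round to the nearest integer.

16

Share of class 4 = 3180/11763 = 0.27034.
Allocate 60 × 0.27034 = 16.220... → 16.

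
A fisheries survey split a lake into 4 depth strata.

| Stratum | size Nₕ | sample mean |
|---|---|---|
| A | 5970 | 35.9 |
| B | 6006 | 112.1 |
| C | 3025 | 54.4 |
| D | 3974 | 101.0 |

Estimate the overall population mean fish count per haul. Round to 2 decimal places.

N = 18975; weights Wₕ = Nₕ/N = (0.3146, 0.3165, 0.1594, 0.2094).
x̄_st = Σ Wₕ·x̄ₕ = 0.3146·35.9 + 0.3165·112.1 + 0.1594·54.4 + 0.2094·101.0 ≈ 76.6024...
→ 76.60.

76.60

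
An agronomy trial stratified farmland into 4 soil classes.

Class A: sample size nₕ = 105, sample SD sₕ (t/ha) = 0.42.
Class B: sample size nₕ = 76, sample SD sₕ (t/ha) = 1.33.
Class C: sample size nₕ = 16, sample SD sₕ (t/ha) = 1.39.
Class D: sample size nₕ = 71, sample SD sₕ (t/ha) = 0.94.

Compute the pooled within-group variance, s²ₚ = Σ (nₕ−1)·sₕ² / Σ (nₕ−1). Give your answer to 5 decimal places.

A: (105−1)·0.42² = 104·0.1764 = 18.3456
B: (76−1)·1.33² = 75·1.7689 = 132.6675
C: (16−1)·1.39² = 15·1.9321 = 28.9815
D: (71−1)·0.94² = 70·0.8836 = 61.852
Numerator = 241.8466; denominator = Σ(nₕ−1) = 264.
s²ₚ = 241.8466/264 = 0.9160856... → 0.91609.

0.91609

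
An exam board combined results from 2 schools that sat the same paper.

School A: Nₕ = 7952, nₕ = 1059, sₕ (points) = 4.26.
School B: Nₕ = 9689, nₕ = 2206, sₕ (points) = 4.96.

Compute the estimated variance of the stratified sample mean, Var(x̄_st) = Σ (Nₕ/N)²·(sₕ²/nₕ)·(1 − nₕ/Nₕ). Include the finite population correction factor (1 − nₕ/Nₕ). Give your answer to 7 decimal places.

N = 17641. Term for each stratum: Wₕ²sₕ²/nₕ·(1−nₕ/Nₕ).
Var(x̄_st) = 0.0030182936 + 0.0025981615 = 0.0056164552 → 0.0056165.

0.0056165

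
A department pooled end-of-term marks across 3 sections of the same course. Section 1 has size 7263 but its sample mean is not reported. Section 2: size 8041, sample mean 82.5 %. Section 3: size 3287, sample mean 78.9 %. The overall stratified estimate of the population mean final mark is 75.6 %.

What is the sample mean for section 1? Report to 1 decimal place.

N = 7263 + 8041 + 3287 = 18591.
Overall total = μ·N = 75.6·18591 = 1405479.6.
Subtract the known strata: 8041·82.5 + 3287·78.9 = 922726.8.
Remaining total for section 1: 1405479.6 − 922726.8 = 482752.8.
Divide by its size: 482752.8 / 7263 = 66.467... → 66.5.

66.5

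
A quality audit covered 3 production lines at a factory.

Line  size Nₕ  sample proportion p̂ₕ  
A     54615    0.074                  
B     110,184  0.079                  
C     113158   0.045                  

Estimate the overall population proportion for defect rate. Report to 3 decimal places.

N = 54615 + 110184 + 113158 = 277957.
Overall proportion = Σ (Nₕ/N)·p̂ₕ.
Σ Nₕp̂ₕ = 4041.51 + 8704.536 + 5092.11 = 17838.156.
17838.156 / 277957 = 0.06418... → 0.064.

0.064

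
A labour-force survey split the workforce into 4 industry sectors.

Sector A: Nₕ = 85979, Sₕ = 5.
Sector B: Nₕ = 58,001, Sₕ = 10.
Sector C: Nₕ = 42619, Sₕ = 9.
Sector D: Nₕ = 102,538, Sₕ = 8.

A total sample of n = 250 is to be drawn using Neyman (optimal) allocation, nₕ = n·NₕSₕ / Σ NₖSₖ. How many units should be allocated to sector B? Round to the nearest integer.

65

A: NₕSₕ = 85979·5 = 429895
B: NₕSₕ = 58001·10 = 580010
C: NₕSₕ = 42619·9 = 383571
D: NₕSₕ = 102538·8 = 820304
Σ NₕSₕ = 2213780.
n_B = 250·580010/2213780 = 65.500... → 65.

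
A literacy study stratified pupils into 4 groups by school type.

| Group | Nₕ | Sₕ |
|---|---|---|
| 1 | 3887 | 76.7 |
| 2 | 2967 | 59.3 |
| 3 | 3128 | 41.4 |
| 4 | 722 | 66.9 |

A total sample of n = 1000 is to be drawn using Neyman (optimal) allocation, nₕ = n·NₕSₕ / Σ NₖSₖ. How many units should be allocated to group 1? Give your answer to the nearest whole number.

Σ NₕSₕ = 3887·76.7 + 2967·59.3 + 3128·41.4 + 722·66.9 = 651877.
Share for 1: 298132.9/651877 = 0.45735.
n_1 = 1000 × 0.45735 = 457.345... → 457.

457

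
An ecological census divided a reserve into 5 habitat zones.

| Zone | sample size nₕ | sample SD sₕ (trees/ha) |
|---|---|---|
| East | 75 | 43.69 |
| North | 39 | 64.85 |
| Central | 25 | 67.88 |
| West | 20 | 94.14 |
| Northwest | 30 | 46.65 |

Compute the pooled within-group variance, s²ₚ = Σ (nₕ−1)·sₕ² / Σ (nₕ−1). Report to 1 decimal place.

Degrees of freedom: 74 + 38 + 24 + 19 + 29 = 184.
Σ(nₕ−1)sₕ² = 74·1908.8161 + 38·4205.5225 + 24·4607.6944 + 19·8862.3396 + 29·2176.2225 = 643141.8169.
s²ₚ = 643141.8169 / 184 = 3495.336... → 3495.3.

3495.3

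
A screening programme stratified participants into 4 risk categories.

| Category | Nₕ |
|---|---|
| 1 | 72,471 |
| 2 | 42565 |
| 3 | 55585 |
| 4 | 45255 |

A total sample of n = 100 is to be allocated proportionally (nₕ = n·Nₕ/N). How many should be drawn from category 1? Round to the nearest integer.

N = 72471 + 42565 + 55585 + 45255 = 215876.
n_1 = 100·72471/215876 = 33.571... → 34.

34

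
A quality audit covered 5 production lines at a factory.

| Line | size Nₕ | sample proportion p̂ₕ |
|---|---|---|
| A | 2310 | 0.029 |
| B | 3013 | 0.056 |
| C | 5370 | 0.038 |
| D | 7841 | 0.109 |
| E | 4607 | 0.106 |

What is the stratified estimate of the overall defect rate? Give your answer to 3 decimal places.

N = 2310 + 3013 + 5370 + 7841 + 4607 = 23141.
Overall proportion = Σ (Nₕ/N)·p̂ₕ.
Σ Nₕp̂ₕ = 66.99 + 168.728 + 204.06 + 854.669 + 488.342 = 1782.789.
1782.789 / 23141 = 0.07704... → 0.077.

0.077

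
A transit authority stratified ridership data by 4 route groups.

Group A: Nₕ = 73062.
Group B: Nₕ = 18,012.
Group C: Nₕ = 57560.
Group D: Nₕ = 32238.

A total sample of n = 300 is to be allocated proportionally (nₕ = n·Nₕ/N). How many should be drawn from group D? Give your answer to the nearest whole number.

53

N = 73062 + 18012 + 57560 + 32238 = 180872.
n_D = 300·32238/180872 = 53.471... → 53.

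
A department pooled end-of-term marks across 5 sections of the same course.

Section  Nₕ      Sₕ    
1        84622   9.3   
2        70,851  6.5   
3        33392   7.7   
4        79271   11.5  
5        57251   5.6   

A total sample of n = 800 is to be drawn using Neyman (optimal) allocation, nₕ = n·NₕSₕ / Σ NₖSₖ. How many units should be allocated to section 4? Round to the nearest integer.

266

1: NₕSₕ = 84622·9.3 = 786984.6
2: NₕSₕ = 70851·6.5 = 460531.5
3: NₕSₕ = 33392·7.7 = 257118.4
4: NₕSₕ = 79271·11.5 = 911616.5
5: NₕSₕ = 57251·5.6 = 320605.6
Σ NₕSₕ = 2736856.6.
n_4 = 800·911616.5/2736856.6 = 266.471... → 266.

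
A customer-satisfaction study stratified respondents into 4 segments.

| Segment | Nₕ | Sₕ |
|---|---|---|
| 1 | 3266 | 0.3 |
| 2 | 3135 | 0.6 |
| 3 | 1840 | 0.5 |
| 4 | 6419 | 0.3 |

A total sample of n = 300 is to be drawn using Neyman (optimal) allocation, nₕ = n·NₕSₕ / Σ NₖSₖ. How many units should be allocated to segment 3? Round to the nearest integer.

1: NₕSₕ = 3266·0.3 = 979.8
2: NₕSₕ = 3135·0.6 = 1881
3: NₕSₕ = 1840·0.5 = 920
4: NₕSₕ = 6419·0.3 = 1925.7
Σ NₕSₕ = 5706.5.
n_3 = 300·920/5706.5 = 48.366... → 48.

48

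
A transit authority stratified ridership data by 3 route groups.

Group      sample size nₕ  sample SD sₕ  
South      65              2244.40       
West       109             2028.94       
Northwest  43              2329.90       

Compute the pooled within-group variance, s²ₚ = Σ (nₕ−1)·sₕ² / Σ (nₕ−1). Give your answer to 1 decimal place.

South: (65−1)·2244.40² = 64·5037331.36 = 322389207.04
West: (109−1)·2028.94² = 108·4116597.5236 = 444592532.5488
Northwest: (43−1)·2329.90² = 42·5428434.01 = 227994228.42
Numerator = 994975968.0088; denominator = Σ(nₕ−1) = 214.
s²ₚ = 994975968.0088/214 = 4649420.411... → 4649420.4.

4649420.4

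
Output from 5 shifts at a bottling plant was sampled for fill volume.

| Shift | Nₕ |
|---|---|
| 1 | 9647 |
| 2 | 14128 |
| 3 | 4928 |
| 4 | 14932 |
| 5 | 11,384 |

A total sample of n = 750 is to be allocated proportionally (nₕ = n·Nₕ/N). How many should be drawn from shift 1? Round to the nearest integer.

132

Share of shift 1 = 9647/55019 = 0.17534.
Allocate 750 × 0.17534 = 131.505... → 132.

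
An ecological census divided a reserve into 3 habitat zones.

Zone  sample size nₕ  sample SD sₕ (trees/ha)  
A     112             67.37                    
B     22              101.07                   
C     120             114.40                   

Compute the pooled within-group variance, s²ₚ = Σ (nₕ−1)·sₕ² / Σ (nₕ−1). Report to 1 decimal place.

9066.6

A: (112−1)·67.37² = 111·4538.7169 = 503797.5759
B: (22−1)·101.07² = 21·10215.1449 = 214518.0429
C: (120−1)·114.40² = 119·13087.36 = 1557395.84
Numerator = 2275711.4588; denominator = Σ(nₕ−1) = 251.
s²ₚ = 2275711.4588/251 = 9066.580... → 9066.6.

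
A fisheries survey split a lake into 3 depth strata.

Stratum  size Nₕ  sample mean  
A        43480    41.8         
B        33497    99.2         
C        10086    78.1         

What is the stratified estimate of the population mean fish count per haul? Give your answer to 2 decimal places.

68.09

N = 43480 + 33497 + 10086 = 87063.
Weight each subgroup mean by Nₕ/N and sum.
Σ Nₕx̄ₕ = 43480·41.8 + 33497·99.2 + 10086·78.1 = 1817464 + 3322902.4 + 787716.6 = 5928083.
Divide by N: 5928083 / 87063 = 68.0896... → 68.09.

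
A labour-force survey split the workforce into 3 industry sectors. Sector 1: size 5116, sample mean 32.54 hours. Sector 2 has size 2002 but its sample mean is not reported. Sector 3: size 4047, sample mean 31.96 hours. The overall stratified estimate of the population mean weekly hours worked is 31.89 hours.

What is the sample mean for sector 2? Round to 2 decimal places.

N = 5116 + 2002 + 4047 = 11165.
Overall total = μ·N = 31.89·11165 = 356051.85.
Subtract the known strata: 5116·32.54 + 4047·31.96 = 295816.76.
Remaining total for sector 2: 356051.85 − 295816.76 = 60235.09.
Divide by its size: 60235.09 / 2002 = 30.0875... → 30.09.

30.09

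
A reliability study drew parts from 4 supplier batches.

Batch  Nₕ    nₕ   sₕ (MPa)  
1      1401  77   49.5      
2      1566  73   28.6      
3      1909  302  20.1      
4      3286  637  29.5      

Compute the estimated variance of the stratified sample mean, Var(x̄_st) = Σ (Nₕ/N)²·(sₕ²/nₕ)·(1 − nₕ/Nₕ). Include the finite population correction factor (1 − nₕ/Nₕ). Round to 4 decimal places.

N = 8162. Term for each stratum: Wₕ²sₕ²/nₕ·(1−nₕ/Nₕ).
Var(x̄_st) = 0.8860385 + 0.3932490 + 0.0616047 + 0.1785093 = 1.5194015 → 1.5194.

1.5194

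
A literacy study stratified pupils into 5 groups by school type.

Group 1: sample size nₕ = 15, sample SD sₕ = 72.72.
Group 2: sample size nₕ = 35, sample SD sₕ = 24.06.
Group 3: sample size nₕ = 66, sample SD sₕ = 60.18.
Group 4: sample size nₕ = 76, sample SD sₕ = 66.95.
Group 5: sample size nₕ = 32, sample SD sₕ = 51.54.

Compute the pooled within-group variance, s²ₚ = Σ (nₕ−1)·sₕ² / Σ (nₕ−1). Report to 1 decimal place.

Degrees of freedom: 14 + 34 + 65 + 75 + 31 = 219.
Σ(nₕ−1)sₕ² = 14·5288.1984 + 34·578.8836 + 65·3621.6324 + 75·4482.3025 + 31·2656.3716 = 747643.1331.
s²ₚ = 747643.1331 / 219 = 3413.896... → 3413.9.

3413.9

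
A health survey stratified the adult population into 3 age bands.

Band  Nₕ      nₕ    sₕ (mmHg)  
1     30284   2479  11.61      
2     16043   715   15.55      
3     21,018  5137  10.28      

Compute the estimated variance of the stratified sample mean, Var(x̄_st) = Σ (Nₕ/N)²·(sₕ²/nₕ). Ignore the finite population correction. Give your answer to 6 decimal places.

0.032191

N = 67345. Term for each stratum: Wₕ²sₕ²/nₕ.
Var(x̄_st) = 0.010995214 + 0.019191777 + 0.002003774 = 0.032190765 → 0.032191.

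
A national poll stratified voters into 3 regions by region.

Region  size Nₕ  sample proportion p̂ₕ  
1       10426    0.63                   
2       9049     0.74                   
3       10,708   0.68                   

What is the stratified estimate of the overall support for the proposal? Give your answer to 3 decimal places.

0.681

N = 10426 + 9049 + 10708 = 30183.
Overall proportion = Σ (Nₕ/N)·p̂ₕ.
Σ Nₕp̂ₕ = 6568.38 + 6696.26 + 7281.44 = 20546.08.
20546.08 / 30183 = 0.68072... → 0.681.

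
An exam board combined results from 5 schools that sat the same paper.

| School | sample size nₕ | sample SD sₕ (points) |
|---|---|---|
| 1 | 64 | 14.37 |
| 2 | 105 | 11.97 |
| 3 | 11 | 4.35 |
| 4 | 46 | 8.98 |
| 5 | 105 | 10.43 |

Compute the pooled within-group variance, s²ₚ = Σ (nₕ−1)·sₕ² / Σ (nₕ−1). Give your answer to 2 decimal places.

1: (64−1)·14.37² = 63·206.4969 = 13009.3047
2: (105−1)·11.97² = 104·143.2809 = 14901.2136
3: (11−1)·4.35² = 10·18.9225 = 189.225
4: (46−1)·8.98² = 45·80.6404 = 3628.818
5: (105−1)·10.43² = 104·108.7849 = 11313.6296
Numerator = 43042.1909; denominator = Σ(nₕ−1) = 326.
s²ₚ = 43042.1909/326 = 132.0313... → 132.03.

132.03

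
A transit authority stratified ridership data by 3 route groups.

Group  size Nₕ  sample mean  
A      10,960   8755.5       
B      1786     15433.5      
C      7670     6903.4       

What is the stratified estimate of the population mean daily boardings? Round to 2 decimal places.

8643.89

x̄_st = (Σ Nₕx̄ₕ) / (Σ Nₕ) = (10960·8755.5 + 1786·15433.5 + 7670·6903.4) / 20416
= 176473589 / 20416 = 8643.8866... → 8643.89.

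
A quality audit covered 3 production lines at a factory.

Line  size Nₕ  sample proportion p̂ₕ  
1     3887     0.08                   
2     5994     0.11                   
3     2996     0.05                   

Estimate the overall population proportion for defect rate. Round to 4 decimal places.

Wₕ = Nₕ/N with N = 12877: 0.3019, 0.4655, 0.2327.
p̂_st = 0.3019·0.08 + 0.4655·0.11 + 0.2327·0.05 ≈ 0.086985... → 0.0870.

0.0870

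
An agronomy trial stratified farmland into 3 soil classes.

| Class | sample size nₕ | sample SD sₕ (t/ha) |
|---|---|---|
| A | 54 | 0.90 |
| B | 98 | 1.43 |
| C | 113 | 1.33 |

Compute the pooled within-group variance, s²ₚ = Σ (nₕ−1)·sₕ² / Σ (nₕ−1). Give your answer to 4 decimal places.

1.6771

A: (54−1)·0.90² = 53·0.81 = 42.93
B: (98−1)·1.43² = 97·2.0449 = 198.3553
C: (113−1)·1.33² = 112·1.7689 = 198.1168
Numerator = 439.4021; denominator = Σ(nₕ−1) = 262.
s²ₚ = 439.4021/262 = 1.677107... → 1.6771.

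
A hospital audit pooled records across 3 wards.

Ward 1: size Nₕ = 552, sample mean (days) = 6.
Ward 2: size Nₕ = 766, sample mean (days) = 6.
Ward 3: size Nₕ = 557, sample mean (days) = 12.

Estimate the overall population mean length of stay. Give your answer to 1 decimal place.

N = 552 + 766 + 557 = 1875.
The stratified mean weights each stratum mean by its population share Nₕ/N.
Σ Nₕx̄ₕ = 552·6 + 766·6 + 557·12 = 3312 + 4596 + 6684 = 14592.
Divide by N: 14592 / 1875 = 7.782... → 7.8.

7.8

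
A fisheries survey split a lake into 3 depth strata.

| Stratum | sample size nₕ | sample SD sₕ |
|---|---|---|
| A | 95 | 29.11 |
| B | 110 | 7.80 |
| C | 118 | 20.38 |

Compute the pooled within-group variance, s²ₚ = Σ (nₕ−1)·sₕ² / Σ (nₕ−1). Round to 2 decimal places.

A: (95−1)·29.11² = 94·847.3921 = 79654.8574
B: (110−1)·7.80² = 109·60.84 = 6631.56
C: (118−1)·20.38² = 117·415.3444 = 48595.2948
Numerator = 134881.7122; denominator = Σ(nₕ−1) = 320.
s²ₚ = 134881.7122/320 = 421.5054... → 421.51.

421.51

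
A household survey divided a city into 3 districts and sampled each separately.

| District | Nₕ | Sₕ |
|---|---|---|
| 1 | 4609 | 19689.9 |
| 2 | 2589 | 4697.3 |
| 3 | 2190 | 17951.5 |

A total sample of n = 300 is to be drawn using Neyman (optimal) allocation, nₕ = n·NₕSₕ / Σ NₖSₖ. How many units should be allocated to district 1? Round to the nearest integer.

Σ NₕSₕ = 4609·19689.9 + 2589·4697.3 + 2190·17951.5 = 142225843.8.
Share for 1: 90750749.1/142225843.8 = 0.63807.
n_1 = 300 × 0.63807 = 191.422... → 191.

191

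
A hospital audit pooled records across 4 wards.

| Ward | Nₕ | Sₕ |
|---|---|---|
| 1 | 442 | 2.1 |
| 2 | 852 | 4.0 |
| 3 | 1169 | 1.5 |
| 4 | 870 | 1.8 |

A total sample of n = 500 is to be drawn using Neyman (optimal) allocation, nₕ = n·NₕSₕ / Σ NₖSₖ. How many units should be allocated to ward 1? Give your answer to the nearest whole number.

1: NₕSₕ = 442·2.1 = 928.2
2: NₕSₕ = 852·4.0 = 3408
3: NₕSₕ = 1169·1.5 = 1753.5
4: NₕSₕ = 870·1.8 = 1566
Σ NₕSₕ = 7655.7.
n_1 = 500·928.2/7655.7 = 60.621... → 61.

61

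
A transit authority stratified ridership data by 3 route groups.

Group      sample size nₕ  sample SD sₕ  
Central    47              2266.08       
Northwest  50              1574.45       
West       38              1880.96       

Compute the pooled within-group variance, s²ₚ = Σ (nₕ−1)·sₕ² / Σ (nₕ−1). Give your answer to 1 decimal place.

3701421.1

Central: (47−1)·2266.08² = 46·5135118.5664 = 236215454.0544
Northwest: (50−1)·1574.45² = 49·2478892.8025 = 121465747.3225
West: (38−1)·1880.96² = 37·3538010.5216 = 130906389.2992
Numerator = 488587590.6761; denominator = Σ(nₕ−1) = 132.
s²ₚ = 488587590.6761/132 = 3701421.141... → 3701421.1.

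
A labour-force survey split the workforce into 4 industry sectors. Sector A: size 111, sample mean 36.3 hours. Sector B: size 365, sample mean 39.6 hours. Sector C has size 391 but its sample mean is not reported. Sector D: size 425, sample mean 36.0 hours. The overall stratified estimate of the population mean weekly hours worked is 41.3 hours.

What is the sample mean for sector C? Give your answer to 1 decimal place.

50.1

N = 111 + 365 + 391 + 425 = 1292.
Overall total = μ·N = 41.3·1292 = 53359.6.
Subtract the known strata: 111·36.3 + 365·39.6 + 425·36.0 = 33783.3.
Remaining total for sector C: 53359.6 − 33783.3 = 19576.3.
Divide by its size: 19576.3 / 391 = 50.067... → 50.1.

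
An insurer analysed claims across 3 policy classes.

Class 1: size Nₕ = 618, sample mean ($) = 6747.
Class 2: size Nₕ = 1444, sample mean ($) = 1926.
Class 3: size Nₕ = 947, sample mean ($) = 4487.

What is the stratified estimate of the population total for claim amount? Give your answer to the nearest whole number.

11199979

1: 618·6747 = 4169646
2: 1444·1926 = 2781144
3: 947·4487 = 4249189
τ̂ = Σ Nₕx̄ₕ = 11199979.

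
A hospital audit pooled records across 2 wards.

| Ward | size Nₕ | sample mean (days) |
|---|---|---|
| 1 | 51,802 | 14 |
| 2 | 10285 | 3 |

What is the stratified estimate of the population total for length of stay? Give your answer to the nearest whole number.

1: 51802·14 = 725228
2: 10285·3 = 30855
τ̂ = Σ Nₕx̄ₕ = 756083.

756083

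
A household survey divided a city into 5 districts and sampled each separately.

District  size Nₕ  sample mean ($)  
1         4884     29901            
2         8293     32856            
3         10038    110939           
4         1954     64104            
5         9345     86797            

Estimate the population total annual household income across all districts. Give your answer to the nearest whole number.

2468494155

1: 4884·29901 = 146036484
2: 8293·32856 = 272474808
3: 10038·110939 = 1113605682
4: 1954·64104 = 125259216
5: 9345·86797 = 811117965
τ̂ = Σ Nₕx̄ₕ = 2468494155.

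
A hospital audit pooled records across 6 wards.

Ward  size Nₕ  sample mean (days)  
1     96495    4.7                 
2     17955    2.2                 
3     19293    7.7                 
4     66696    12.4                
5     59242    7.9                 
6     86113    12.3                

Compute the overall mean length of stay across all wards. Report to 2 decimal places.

8.66

x̄_st = (Σ Nₕx̄ₕ) / (Σ Nₕ) = (96495·4.7 + 17955·2.2 + 19293·7.7 + 66696·12.4 + 59242·7.9 + 86113·12.3) / 345794
= 2995815.7 / 345794 = 8.6636... → 8.66.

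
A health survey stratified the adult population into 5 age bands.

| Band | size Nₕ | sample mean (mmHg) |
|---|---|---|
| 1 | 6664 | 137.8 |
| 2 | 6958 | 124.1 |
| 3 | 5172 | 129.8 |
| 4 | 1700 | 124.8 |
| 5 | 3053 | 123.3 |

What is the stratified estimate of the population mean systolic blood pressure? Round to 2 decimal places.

N = 6664 + 6958 + 5172 + 1700 + 3053 = 23547.
Overall mean = Σ (Nₕ/N)·x̄ₕ — weight by population share, not a simple average.
Σ Nₕx̄ₕ = 6664·137.8 + 6958·124.1 + 5172·129.8 + 1700·124.8 + 3053·123.3 = 918299.2 + 863487.8 + 671325.6 + 212160 + 376434.9 = 3041707.5.
Divide by N: 3041707.5 / 23547 = 129.1760... → 129.18.

129.18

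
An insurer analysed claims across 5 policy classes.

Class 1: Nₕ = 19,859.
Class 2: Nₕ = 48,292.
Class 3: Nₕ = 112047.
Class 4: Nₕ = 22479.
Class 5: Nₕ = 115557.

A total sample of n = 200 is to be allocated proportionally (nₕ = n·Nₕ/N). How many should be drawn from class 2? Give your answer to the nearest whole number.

30

N = 19859 + 48292 + 112047 + 22479 + 115557 = 318234.
n_2 = 200·48292/318234 = 30.350... → 30.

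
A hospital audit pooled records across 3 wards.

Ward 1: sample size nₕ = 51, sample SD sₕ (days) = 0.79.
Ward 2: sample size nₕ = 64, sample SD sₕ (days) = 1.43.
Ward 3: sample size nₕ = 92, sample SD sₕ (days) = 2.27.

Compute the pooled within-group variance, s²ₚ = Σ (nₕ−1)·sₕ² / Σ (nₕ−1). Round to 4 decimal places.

Degrees of freedom: 50 + 63 + 91 = 204.
Σ(nₕ−1)sₕ² = 50·0.6241 + 63·2.0449 + 91·5.1529 = 628.9476.
s²ₚ = 628.9476 / 204 = 3.083076... → 3.0831.

3.0831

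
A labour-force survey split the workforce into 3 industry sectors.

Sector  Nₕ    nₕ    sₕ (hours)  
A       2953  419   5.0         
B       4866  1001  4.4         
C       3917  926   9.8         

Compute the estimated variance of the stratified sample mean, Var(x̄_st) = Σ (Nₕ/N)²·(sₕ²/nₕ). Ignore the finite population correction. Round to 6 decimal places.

0.018656

N = 11736; Wₕ = Nₕ/N.
sector A: (2953/11736)²·5.0²/419 = 0.003777571
sector B: (4866/11736)²·4.4²/1001 = 0.003324875
sector C: (3917/11736)²·9.8²/926 = 0.011553355
Sum = 0.018655801 → 0.018656.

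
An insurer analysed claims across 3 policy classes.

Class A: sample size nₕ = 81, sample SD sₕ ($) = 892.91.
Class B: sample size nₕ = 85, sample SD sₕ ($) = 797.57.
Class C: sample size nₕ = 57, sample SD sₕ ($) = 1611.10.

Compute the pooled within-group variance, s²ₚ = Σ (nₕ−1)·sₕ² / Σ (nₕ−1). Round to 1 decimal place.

1193513.6

A: (81−1)·892.91² = 80·797288.2681 = 63783061.448
B: (85−1)·797.57² = 84·636117.9049 = 53433904.0116
C: (57−1)·1611.10² = 56·2595643.21 = 145356019.76
Numerator = 262572985.2196; denominator = Σ(nₕ−1) = 220.
s²ₚ = 262572985.2196/220 = 1193513.569... → 1193513.6.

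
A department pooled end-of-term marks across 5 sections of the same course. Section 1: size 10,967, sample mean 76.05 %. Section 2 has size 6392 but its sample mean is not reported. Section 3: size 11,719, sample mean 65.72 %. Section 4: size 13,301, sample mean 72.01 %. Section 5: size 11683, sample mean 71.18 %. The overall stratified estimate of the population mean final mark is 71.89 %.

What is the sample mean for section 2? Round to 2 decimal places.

N = 10967 + 6392 + 11719 + 13301 + 11683 = 54062.
Overall total = μ·N = 71.89·54062 = 3886517.18.
Subtract the known strata: 10967·76.05 + 11719·65.72 + 13301·72.01 + 11683·71.18 = 3393613.98.
Remaining total for section 2: 3886517.18 − 3393613.98 = 492903.2.
Divide by its size: 492903.2 / 6392 = 77.1125... → 77.11.

77.11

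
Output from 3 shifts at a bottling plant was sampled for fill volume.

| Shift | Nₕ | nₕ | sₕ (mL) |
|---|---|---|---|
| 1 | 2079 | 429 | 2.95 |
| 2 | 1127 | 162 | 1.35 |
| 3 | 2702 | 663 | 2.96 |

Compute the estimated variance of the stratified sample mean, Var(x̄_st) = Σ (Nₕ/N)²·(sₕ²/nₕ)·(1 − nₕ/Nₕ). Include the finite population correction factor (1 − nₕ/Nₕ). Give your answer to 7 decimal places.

0.0044300

N = 5908; Wₕ = Nₕ/N.
shift 1: (2079/5908)²·2.95²/429·(1 − 429/2079) = 0.0019936283
shift 2: (1127/5908)²·1.35²/162·(1 − 162/1127) = 0.0003505281
shift 3: (2702/5908)²·2.96²/663·(1 − 663/2702) = 0.0020858904
Sum = 0.0044300468 → 0.0044300.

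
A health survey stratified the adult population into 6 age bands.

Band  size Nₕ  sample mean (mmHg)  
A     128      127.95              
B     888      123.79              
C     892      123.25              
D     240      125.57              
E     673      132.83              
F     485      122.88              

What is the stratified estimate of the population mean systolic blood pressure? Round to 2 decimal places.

125.64

N = 128 + 888 + 892 + 240 + 673 + 485 = 3306.
Weight each subgroup mean by Nₕ/N and sum.
Σ Nₕx̄ₕ = 128·127.95 + 888·123.79 + 892·123.25 + 240·125.57 + 673·132.83 + 485·122.88 = 16377.6 + 109925.52 + 109939 + 30136.8 + 89394.59 + 59596.8 = 415370.31.
Divide by N: 415370.31 / 3306 = 125.6414... → 125.64.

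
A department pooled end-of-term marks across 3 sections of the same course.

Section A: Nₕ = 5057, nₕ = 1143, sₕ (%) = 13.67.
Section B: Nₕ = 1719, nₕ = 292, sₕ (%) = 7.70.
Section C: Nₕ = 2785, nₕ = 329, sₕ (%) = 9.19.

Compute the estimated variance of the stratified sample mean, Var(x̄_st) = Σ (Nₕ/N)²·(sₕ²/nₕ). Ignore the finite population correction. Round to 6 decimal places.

0.074082

N = 9561. Term for each stratum: Wₕ²sₕ²/nₕ.
Var(x̄_st) = 0.045737252 + 0.006563624 + 0.021781054 = 0.074081930 → 0.074082.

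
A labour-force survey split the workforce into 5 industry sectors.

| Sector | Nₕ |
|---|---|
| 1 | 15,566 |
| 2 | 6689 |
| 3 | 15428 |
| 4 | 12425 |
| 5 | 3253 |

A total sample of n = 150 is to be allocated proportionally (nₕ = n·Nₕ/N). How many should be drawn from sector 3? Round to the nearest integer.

N = 15566 + 6689 + 15428 + 12425 + 3253 = 53361.
n_3 = 150·15428/53361 = 43.369... → 43.

43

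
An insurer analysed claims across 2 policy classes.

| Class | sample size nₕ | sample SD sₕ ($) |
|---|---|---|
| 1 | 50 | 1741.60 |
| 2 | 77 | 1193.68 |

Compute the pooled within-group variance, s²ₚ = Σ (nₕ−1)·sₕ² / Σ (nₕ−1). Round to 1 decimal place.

1: (50−1)·1741.60² = 49·3033170.56 = 148625357.44
2: (77−1)·1193.68² = 76·1424871.9424 = 108290267.6224
Numerator = 256915625.0624; denominator = Σ(nₕ−1) = 125.
s²ₚ = 256915625.0624/125 = 2055325.000... → 2055325.0.

2055325.0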